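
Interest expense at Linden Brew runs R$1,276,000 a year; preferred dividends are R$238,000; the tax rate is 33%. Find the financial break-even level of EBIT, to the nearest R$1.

R$1,631,224

Preferred dividends are paid after tax, so their pre-tax equivalent is R$238,000 ÷ (1 − 0.33) = R$355,223.88.
Financial break-even EBIT = interest + D_p ÷ (1 − t) = R$1,276,000 + R$355,223.88 = R$1,631,223.88.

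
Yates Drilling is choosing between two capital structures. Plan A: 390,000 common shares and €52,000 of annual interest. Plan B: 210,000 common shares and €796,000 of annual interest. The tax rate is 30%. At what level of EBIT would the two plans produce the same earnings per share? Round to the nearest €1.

Set EPS_A = EPS_B: (EBIT − €52,000)(1 − 0.30) ÷ 390,000 = (EBIT − €796,000)(1 − 0.30) ÷ 210,000.
The (1 − t) factor cancels: (EBIT − 52,000) × 210,000 = (EBIT − 796,000) × 390,000.
EBIT × (390,000 − 210,000) = 796,000 × 390,000 − 52,000 × 210,000 = 299,520,000,000, so EBIT = 299,520,000,000 ÷ 180,000 = 1,664,000.00.

€1,664,000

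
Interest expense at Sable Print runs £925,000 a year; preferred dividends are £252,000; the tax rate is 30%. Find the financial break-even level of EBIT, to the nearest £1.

Grossing the preferred dividend up to pre-tax terms: £252,000 / (1 − 0.30) = £360,000.00.
Financial break-even EBIT = interest + D_p ÷ (1 − t) = £925,000 + £360,000.00 = £1,285,000.00.

£1,285,000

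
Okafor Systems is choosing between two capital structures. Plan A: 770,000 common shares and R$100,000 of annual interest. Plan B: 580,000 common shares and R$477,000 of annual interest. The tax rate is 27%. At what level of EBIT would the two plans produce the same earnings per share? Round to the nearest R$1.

At indifference, (EBIT − 100,000)(1 − t)/770,000 = (EBIT − 477,000)(1 − t)/580,000.
The (1 − t) factor cancels: (EBIT − 100,000) × 580,000 = (EBIT − 477,000) × 770,000.
EBIT × (770,000 − 580,000) = 477,000 × 770,000 − 100,000 × 580,000 = 309,290,000,000, so EBIT = 309,290,000,000 ÷ 190,000 = 1,627,842.11.

R$1,627,842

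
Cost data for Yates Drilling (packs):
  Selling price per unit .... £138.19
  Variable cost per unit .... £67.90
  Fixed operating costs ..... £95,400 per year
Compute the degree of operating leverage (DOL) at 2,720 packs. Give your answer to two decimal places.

At 2,720 units, contribution = 2,720 × £70.29 = £191,188.80.
Subtracting fixed costs: EBIT = £191,188.80 − £95,400 = £95,788.80.
DOL = contribution ÷ EBIT = £191,188.80 ÷ £95,788.80 = 1.9959.

2.00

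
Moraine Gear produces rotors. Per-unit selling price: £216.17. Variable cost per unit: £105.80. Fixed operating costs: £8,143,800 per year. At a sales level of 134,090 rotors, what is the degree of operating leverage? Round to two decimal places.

2.22

Total contribution margin = 134,090 × £110.37 = £14,799,513.30.
EBIT = £14,799,513.30 − £8,143,800 = £6,655,713.30.
DOL = contribution ÷ EBIT = £14,799,513.30 ÷ £6,655,713.30 = 2.2236.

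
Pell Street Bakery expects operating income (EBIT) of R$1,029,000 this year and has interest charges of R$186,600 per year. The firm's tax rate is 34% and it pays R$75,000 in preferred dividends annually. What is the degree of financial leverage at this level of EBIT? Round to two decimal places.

1.41

Annual interest charges come to R$186,600.00.
Pre-tax preferred-dividend burden = R$75,000 ÷ (1 − 0.34) = R$113,636.36.
DFL = EBIT ÷ [EBIT − I − D_p/(1−t)] = R$1,029,000 ÷ [R$1,029,000 − R$186,600.00 − R$113,636.36] = R$1,029,000 ÷ R$728,763.64 = 1.4120.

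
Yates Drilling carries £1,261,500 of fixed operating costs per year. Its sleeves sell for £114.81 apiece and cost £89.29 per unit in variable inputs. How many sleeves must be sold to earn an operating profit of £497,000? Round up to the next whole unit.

68,907 sleeves

Each unit contributes £114.81 − £89.29 = £25.52.
Units = (FC + target) / CM = (£1,261,500 + £497,000) / £25.52 = 68,906.74, so 68,907 sleeves.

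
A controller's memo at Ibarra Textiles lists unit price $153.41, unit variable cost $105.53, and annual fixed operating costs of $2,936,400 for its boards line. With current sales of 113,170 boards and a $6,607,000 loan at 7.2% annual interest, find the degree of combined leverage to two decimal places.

At 113,170 units, contribution = 113,170 × $47.88 = $5,418,579.60.
Operating income = contribution − fixed costs = $5,418,579.60 − $2,936,400 = $2,482,179.60. Interest = $475,704.00.
DOL = $5,418,579.60 ÷ $2,482,179.60 = 2.1830; DFL = $2,482,179.60 ÷ $2,006,475.60 = 1.2371.
DCL = DOL × DFL = 2.1830 × 1.2371 = 2.7006.

2.70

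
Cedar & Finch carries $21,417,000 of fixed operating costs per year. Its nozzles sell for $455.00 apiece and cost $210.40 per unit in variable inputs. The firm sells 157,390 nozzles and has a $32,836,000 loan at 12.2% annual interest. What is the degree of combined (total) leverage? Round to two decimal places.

2.94

Contribution at this volume is 157,390 × $244.60 = $38,497,594.00.
EBIT = $38,497,594.00 − $21,417,000 = $17,080,594.00. Interest = $4,005,992.00, so EBIT − I = $13,074,602.00.
DCL = contribution ÷ (EBIT − I) = $38,497,594.00 ÷ $13,074,602.00 = 2.9445.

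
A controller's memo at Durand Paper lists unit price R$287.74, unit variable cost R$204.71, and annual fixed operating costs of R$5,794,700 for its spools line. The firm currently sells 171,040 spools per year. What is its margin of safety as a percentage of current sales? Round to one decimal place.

59.2%

Each unit contributes R$287.74 − R$204.71 = R$83.03. Break-even units = R$5,794,700 ÷ R$83.03 = 69,790.44; break-even revenue = 69,790.44 × R$287.74 = R$20,081,500.40.
Actual sales revenue = 171,040 × R$287.74 = R$49,215,049.60.
Margin of safety = (R$49,215,049.60 − R$20,081,500.40) ÷ R$49,215,049.60 = 59.2%.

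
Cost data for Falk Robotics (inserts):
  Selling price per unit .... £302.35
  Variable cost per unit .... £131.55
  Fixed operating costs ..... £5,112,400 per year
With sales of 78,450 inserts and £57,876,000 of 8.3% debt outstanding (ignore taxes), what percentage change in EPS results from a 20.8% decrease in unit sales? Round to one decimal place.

-80.0%

Total contribution margin = 78,450 × £170.80 = £13,399,260.00.
Operating income = contribution − fixed costs = £13,399,260.00 − £5,112,400 = £8,286,860.00.
Interest = £4,803,708.00, so EBIT − I = £3,483,152.00.
DCL = total CM / (EBIT − I) = £13,399,260.00 / £3,483,152.00 = 3.8469.
%ΔEPS = DCL × %ΔSales = 3.8469 × -20.8% = -80.0%.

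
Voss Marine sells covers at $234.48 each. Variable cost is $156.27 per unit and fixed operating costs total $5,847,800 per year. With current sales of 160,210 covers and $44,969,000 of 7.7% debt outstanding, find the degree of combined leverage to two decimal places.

Total contribution margin = 160,210 × $78.21 = $12,530,024.10.
EBIT = $12,530,024.10 − $5,847,800 = $6,682,224.10. Interest = $3,462,613.00, so EBIT − I = $3,219,611.10.
Degree of total leverage = total CM / (EBIT − interest) = $12,530,024.10 / $3,219,611.10 = 3.8918.

3.89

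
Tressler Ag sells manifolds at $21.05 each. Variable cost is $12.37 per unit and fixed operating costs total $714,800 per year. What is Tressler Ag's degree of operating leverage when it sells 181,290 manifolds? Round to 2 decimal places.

Total contribution margin = 181,290 × $8.68 = $1,573,597.20.
EBIT = $1,573,597.20 − $714,800 = $858,797.20.
DOL = contribution ÷ EBIT = $1,573,597.20 ÷ $858,797.20 = 1.8323.

1.83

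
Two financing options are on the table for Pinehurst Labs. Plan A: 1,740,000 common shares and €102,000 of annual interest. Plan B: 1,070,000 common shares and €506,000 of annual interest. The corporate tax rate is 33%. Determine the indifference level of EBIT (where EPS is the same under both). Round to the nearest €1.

At indifference, (EBIT − 102,000)(1 − t)/1,740,000 = (EBIT − 506,000)(1 − t)/1,070,000.
Cancelling (1 − t) and cross-multiplying: 1,070,000·(EBIT − 102,000) = 1,740,000·(EBIT − 506,000).
EBIT × (1,740,000 − 1,070,000) = 506,000 × 1,740,000 − 102,000 × 1,070,000 = 771,300,000,000, so EBIT = 771,300,000,000 ÷ 670,000 = 1,151,194.03.

€1,151,194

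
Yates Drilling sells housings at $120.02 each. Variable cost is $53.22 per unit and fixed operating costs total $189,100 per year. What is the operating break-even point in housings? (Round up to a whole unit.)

2,831 housings

Unit CM = price − variable cost = $120.02 − $53.22 = $66.80.
Break-even volume = fixed costs ÷ CM per unit = $189,100 ÷ $66.80 = 2,830.84, so 2,831 housings.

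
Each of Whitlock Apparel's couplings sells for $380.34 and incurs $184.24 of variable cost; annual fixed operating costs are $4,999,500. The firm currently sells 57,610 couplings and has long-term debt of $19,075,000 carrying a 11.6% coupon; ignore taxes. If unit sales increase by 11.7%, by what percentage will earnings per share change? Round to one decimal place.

Total contribution margin = 57,610 × $196.10 = $11,297,321.00.
Operating income = contribution − fixed costs = $11,297,321.00 − $4,999,500 = $6,297,821.00.
Interest = $2,212,700.00, so EBIT − I = $4,085,121.00.
Degree of combined leverage = contribution ÷ (EBIT − I) = $11,297,321.00 ÷ $4,085,121.00 = 2.7655.
EPS therefore changes by 2.7655 × (+11.7%) = +32.4%.

+32.4%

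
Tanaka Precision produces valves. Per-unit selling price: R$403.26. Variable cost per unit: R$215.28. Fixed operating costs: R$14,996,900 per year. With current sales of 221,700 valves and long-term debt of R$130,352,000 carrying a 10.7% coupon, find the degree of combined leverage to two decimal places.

3.27

At 221,700 units, contribution = 221,700 × R$187.98 = R$41,675,166.00.
Operating income = contribution − fixed costs = R$41,675,166.00 − R$14,996,900 = R$26,678,266.00. Interest = R$13,947,664.00, so EBIT − I = R$12,730,602.00.
DCL = contribution ÷ (EBIT − I) = R$41,675,166.00 ÷ R$12,730,602.00 = 3.2736.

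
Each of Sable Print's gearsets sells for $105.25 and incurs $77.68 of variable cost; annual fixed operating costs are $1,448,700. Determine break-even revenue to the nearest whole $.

Contribution margin per unit = $105.25 − $77.68 = $27.57, a CM ratio of $27.57 ÷ $105.25 = 0.2619.
Break-even revenue = fixed costs × price ÷ CM = $1,448,700 × $105.25 ÷ $27.57 = $5,530,492.

$5,530,492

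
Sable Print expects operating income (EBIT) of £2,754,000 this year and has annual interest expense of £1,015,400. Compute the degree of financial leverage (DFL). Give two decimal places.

1.58

Interest = £1,015,400.00.
Degree of financial leverage = EBIT / (EBIT − interest) = £2,754,000 / £1,738,600.00 = 1.5840.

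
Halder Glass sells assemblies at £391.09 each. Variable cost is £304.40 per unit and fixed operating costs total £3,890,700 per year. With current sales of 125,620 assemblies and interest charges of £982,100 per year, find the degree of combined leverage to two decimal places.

Contribution at this volume is 125,620 × £86.69 = £10,889,997.80.
Subtracting fixed costs: EBIT = £10,889,997.80 − £3,890,700 = £6,999,297.80. Interest = £982,100.00, so EBIT − I = £6,017,197.80.
Degree of total leverage = total CM / (EBIT − interest) = £10,889,997.80 / £6,017,197.80 = 1.8098.

1.81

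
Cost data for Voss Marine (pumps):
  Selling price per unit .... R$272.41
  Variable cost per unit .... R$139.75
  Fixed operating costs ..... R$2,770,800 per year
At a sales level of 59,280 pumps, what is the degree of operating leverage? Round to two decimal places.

1.54

Contribution at this volume is 59,280 × R$132.66 = R$7,864,084.80.
EBIT = R$7,864,084.80 − R$2,770,800 = R$5,093,284.80.
DOL = contribution ÷ EBIT = R$7,864,084.80 ÷ R$5,093,284.80 = 1.5440.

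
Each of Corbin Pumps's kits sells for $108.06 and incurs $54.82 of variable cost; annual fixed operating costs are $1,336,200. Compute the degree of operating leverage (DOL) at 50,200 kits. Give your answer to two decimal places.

2.00

At 50,200 units, contribution = 50,200 × $53.24 = $2,672,648.00.
Operating income = contribution − fixed costs = $2,672,648.00 − $1,336,200 = $1,336,448.00.
So DOL = total CM / EBIT = $2,672,648.00 / $1,336,448.00 = 1.9998.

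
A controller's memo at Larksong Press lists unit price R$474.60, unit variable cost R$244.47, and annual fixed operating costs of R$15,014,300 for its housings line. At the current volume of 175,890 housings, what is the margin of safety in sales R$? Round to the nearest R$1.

R$52,513,214

Unit CM = price − variable cost = R$474.60 − R$244.47 = R$230.13. Break-even units = R$15,014,300 ÷ R$230.13 = 65,242.69; break-even revenue = 65,242.69 × R$474.60 = R$30,964,180.16.
Actual sales revenue = 175,890 × R$474.60 = R$83,477,394.00.
Margin of safety = R$83,477,394.00 − R$30,964,180.16 = R$52,513,214.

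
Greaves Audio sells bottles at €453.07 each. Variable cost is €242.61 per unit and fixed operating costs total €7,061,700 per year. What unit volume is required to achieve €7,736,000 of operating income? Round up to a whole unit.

Unit CM = price − variable cost = €453.07 − €242.61 = €210.46.
Required volume = (fixed costs + target profit) ÷ CM = (€7,061,700 + €7,736,000) ÷ €210.46 = 70,311.22, so 70,312 bottles.

70,312 bottles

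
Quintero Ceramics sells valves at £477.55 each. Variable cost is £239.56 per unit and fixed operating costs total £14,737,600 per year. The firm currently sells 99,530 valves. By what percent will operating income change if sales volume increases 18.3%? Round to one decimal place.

At 99,530 units, contribution = 99,530 × £237.99 = £23,687,144.70.
EBIT = £23,687,144.70 − £14,737,600 = £8,949,544.70.
Degree of operating leverage = £23,687,144.70 / £8,949,544.70 = 2.6467.
%ΔEBIT = DOL × %ΔSales = 2.6467 × +18.3% = +48.4%.

+48.4%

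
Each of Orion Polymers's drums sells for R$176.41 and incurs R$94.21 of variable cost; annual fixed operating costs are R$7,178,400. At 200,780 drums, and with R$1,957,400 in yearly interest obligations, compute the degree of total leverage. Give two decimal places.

2.24

At 200,780 units, contribution = 200,780 × R$82.20 = R$16,504,116.00.
Subtracting fixed costs: EBIT = R$16,504,116.00 − R$7,178,400 = R$9,325,716.00. Interest = R$1,957,400.00.
DOL = R$16,504,116.00 ÷ R$9,325,716.00 = 1.7697; DFL = R$9,325,716.00 ÷ R$7,368,316.00 = 1.2657.
DCL = DOL × DFL = 1.7697 × 1.2657 = 2.2399.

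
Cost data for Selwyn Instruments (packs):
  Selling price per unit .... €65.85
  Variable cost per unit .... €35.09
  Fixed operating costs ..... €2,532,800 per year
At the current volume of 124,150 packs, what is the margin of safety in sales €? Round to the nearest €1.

€2,753,142

Unit CM = price − variable cost = €65.85 − €35.09 = €30.76. Break-even units = €2,532,800 ÷ €30.76 = 82,340.70; break-even revenue = 82,340.70 × €65.85 = €5,422,135.24.
Actual sales revenue = 124,150 × €65.85 = €8,175,277.50.
Margin of safety = €8,175,277.50 − €5,422,135.24 = €2,753,142.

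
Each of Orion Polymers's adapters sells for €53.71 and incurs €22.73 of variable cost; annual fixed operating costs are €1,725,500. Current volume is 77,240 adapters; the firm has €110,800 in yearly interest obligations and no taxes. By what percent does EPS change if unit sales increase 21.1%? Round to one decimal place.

+90.7%

Contribution at this volume is 77,240 × €30.98 = €2,392,895.20.
Operating income = contribution − fixed costs = €2,392,895.20 − €1,725,500 = €667,395.20.
After interest of €110,800.00, pre-tax earnings = €556,595.20.
DCL = total CM / (EBIT − I) = €2,392,895.20 / €556,595.20 = 4.2992.
EPS therefore changes by 4.2992 × (+21.1%) = +90.7%.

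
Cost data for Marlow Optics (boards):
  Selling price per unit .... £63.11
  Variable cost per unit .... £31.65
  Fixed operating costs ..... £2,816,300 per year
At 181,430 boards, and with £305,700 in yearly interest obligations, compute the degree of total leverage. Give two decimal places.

Total contribution margin = 181,430 × £31.46 = £5,707,787.80.
Operating income = contribution − fixed costs = £5,707,787.80 − £2,816,300 = £2,891,487.80. Interest = £305,700.00.
DOL = £5,707,787.80 ÷ £2,891,487.80 = 1.9740; DFL = £2,891,487.80 ÷ £2,585,787.80 = 1.1182.
Combined leverage = 1.9740 × 1.1182 = 2.2073.

2.21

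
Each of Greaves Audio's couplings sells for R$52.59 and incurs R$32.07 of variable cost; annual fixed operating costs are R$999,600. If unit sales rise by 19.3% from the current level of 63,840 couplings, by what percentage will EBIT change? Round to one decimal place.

Contribution at this volume is 63,840 × R$20.52 = R$1,309,996.80.
EBIT = R$1,309,996.80 − R$999,600 = R$310,396.80.
Degree of operating leverage = R$1,309,996.80 / R$310,396.80 = 4.2204.
Operating income changes by 4.2204 × +19.3% = +81.5%.

+81.5%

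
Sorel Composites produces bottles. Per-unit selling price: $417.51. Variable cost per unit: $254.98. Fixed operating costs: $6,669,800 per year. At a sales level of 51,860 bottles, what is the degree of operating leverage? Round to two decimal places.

At 51,860 units, contribution = 51,860 × $162.53 = $8,428,805.80.
Operating income = contribution − fixed costs = $8,428,805.80 − $6,669,800 = $1,759,005.80.
So DOL = total CM / EBIT = $8,428,805.80 / $1,759,005.80 = 4.7918.

4.79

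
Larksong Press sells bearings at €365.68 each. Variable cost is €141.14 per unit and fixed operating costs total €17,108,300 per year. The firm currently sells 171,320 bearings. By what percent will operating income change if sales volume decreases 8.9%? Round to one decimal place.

Total contribution margin = 171,320 × €224.54 = €38,468,192.80.
Operating income = contribution − fixed costs = €38,468,192.80 − €17,108,300 = €21,359,892.80.
DOL = contribution ÷ EBIT = €38,468,192.80 ÷ €21,359,892.80 = 1.8010.
%ΔEBIT = DOL × %ΔSales = 1.8010 × -8.9% = -16.0%.

-16.0%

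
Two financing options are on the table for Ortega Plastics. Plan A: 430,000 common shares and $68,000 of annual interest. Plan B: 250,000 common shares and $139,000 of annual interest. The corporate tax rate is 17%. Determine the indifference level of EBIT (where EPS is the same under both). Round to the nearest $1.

$237,611

Set EPS_A = EPS_B: (EBIT − $68,000)(1 − 0.17) ÷ 430,000 = (EBIT − $139,000)(1 − 0.17) ÷ 250,000.
The (1 − t) factor cancels: (EBIT − 68,000) × 250,000 = (EBIT − 139,000) × 430,000.
Solving, EBIT = (139,000·430,000 − 68,000·250,000) / (430,000 − 250,000) = 42,770,000,000 / 180,000 = 237,611.11.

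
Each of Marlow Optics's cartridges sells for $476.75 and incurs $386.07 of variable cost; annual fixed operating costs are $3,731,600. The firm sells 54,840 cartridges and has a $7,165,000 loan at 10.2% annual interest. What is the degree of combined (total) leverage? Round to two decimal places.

9.74

Total contribution margin = 54,840 × $90.68 = $4,972,891.20.
EBIT = $4,972,891.20 − $3,731,600 = $1,241,291.20. Interest = $730,830.00, so EBIT − I = $510,461.20.
Degree of total leverage = total CM / (EBIT − interest) = $4,972,891.20 / $510,461.20 = 9.7420.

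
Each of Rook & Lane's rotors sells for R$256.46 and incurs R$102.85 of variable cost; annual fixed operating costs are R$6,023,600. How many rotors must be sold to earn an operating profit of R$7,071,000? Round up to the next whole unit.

85,246 rotors

Each unit contributes R$256.46 − R$102.85 = R$153.61.
Need Q such that Q × R$153.61 − R$6,023,600 = R$7,071,000, i.e. Q = R$13,094,600 / R$153.61 = 85,245.75 → 85,246.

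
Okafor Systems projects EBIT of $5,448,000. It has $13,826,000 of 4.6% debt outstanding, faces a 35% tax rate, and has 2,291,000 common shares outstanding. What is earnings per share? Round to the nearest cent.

$1.37

Interest = $635,996.00, so EBT = $5,448,000 − $635,996.00 = $4,812,004.00.
After tax at 35%: net income = $4,812,004.00 × 0.65 = $3,127,802.60.
EPS = $3,127,802.60 ÷ 2,291,000 = $1.37.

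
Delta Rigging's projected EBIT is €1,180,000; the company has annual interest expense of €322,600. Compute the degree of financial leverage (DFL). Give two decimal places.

1.38

Interest = €322,600.00.
Degree of financial leverage = EBIT / (EBIT − interest) = €1,180,000 / €857,400.00 = 1.3763.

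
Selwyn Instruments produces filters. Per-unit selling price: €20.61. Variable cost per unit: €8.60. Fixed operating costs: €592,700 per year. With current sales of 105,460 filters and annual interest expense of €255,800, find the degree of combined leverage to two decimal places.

At 105,460 units, contribution = 105,460 × €12.01 = €1,266,574.60.
Operating income = contribution − fixed costs = €1,266,574.60 − €592,700 = €673,874.60. Interest = €255,800.00.
DOL = €1,266,574.60 ÷ €673,874.60 = 1.8795; DFL = €673,874.60 ÷ €418,074.60 = 1.6119.
DCL = DOL × DFL = 1.8795 × 1.6119 = 3.0296.

3.03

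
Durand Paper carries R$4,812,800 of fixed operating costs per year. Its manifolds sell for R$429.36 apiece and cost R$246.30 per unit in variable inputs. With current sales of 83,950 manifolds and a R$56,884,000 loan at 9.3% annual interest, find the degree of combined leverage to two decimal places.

At 83,950 units, contribution = 83,950 × R$183.06 = R$15,367,887.00.
Operating income = contribution − fixed costs = R$15,367,887.00 − R$4,812,800 = R$10,555,087.00. Interest = R$5,290,212.00, so EBIT − I = R$5,264,875.00.
Degree of total leverage = total CM / (EBIT − interest) = R$15,367,887.00 / R$5,264,875.00 = 2.9189.

2.92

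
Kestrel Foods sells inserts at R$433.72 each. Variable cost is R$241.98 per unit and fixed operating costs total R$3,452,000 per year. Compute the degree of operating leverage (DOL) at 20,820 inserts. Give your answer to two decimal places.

7.39

Contribution at this volume is 20,820 × R$191.74 = R$3,992,026.80.
EBIT = R$3,992,026.80 − R$3,452,000 = R$540,026.80.
Degree of operating leverage = R$3,992,026.80 / R$540,026.80 = 7.3923.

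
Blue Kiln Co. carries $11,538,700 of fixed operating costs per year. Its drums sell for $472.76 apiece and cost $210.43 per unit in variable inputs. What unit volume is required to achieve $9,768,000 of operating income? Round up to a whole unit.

Unit CM = price − variable cost = $472.76 − $210.43 = $262.33.
Need Q such that Q × $262.33 − $11,538,700 = $9,768,000, i.e. Q = $21,306,700 / $262.33 = 81,220.98 → 81,221.

81,221 drums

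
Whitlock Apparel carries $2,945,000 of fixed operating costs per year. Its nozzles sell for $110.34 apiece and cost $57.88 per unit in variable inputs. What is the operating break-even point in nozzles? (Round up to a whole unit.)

Contribution margin per unit = $110.34 − $57.88 = $52.46.
Break-even volume = fixed costs ÷ CM per unit = $2,945,000 ÷ $52.46 = 56,138.01, so 56,139 nozzles.

56,139 nozzles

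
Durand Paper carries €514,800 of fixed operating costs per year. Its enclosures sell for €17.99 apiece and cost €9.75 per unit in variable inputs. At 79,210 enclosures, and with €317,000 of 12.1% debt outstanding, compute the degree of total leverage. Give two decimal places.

6.56

Contribution at this volume is 79,210 × €8.24 = €652,690.40.
Operating income = contribution − fixed costs = €652,690.40 − €514,800 = €137,890.40. Interest = €38,357.00.
DOL = €652,690.40 ÷ €137,890.40 = 4.7334; DFL = €137,890.40 ÷ €99,533.40 = 1.3854.
DCL = DOL × DFL = 4.7334 × 1.3854 = 6.5577.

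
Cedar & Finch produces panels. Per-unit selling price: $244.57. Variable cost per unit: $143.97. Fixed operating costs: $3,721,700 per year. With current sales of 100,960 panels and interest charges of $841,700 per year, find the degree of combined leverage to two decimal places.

1.82

Total contribution margin = 100,960 × $100.60 = $10,156,576.00.
Subtracting fixed costs: EBIT = $10,156,576.00 − $3,721,700 = $6,434,876.00. Interest = $841,700.00, so EBIT − I = $5,593,176.00.
Degree of total leverage = total CM / (EBIT − interest) = $10,156,576.00 / $5,593,176.00 = 1.8159.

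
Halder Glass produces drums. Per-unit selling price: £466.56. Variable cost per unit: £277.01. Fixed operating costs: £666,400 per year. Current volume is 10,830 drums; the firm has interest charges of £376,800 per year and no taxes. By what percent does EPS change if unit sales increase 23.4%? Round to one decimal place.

+47.6%

Total contribution margin = 10,830 × £189.55 = £2,052,826.50.
EBIT = £2,052,826.50 − £666,400 = £1,386,426.50.
Interest = £376,800.00, so EBIT − I = £1,009,626.50.
Degree of combined leverage = contribution ÷ (EBIT − I) = £2,052,826.50 ÷ £1,009,626.50 = 2.0333.
%ΔEPS = DCL × %ΔSales = 2.0333 × +23.4% = +47.6%.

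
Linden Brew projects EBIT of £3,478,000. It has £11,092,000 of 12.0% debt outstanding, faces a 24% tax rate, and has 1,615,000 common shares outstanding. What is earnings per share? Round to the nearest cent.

£1.01

Pre-tax income = £3,478,000 − £1,331,040.00 = £2,146,960.00.
Net income = £2,146,960.00 × (1 − 0.24) = £1,631,689.60.
EPS = £1,631,689.60 ÷ 1,615,000 = £1.01.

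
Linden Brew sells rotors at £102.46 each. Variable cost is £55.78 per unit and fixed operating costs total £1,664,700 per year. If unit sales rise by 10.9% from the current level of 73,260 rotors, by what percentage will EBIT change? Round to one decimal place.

Contribution at this volume is 73,260 × £46.68 = £3,419,776.80.
EBIT = £3,419,776.80 − £1,664,700 = £1,755,076.80.
Degree of operating leverage = £3,419,776.80 / £1,755,076.80 = 1.9485.
%ΔEBIT = DOL × %ΔSales = 1.9485 × +10.9% = +21.2%.

+21.2%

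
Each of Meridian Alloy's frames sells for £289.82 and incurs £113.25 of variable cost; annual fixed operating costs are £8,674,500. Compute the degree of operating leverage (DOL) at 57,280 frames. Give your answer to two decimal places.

Contribution at this volume is 57,280 × £176.57 = £10,113,929.60.
Subtracting fixed costs: EBIT = £10,113,929.60 − £8,674,500 = £1,439,429.60.
So DOL = total CM / EBIT = £10,113,929.60 / £1,439,429.60 = 7.0263.

7.03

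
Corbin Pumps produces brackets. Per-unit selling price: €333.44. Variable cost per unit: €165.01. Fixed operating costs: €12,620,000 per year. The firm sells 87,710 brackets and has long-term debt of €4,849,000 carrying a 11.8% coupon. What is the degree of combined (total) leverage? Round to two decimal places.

Total contribution margin = 87,710 × €168.43 = €14,772,995.30.
EBIT = €14,772,995.30 − €12,620,000 = €2,152,995.30. Interest = €572,182.00, so EBIT − I = €1,580,813.30.
DCL = contribution ÷ (EBIT − I) = €14,772,995.30 ÷ €1,580,813.30 = 9.3452.

9.35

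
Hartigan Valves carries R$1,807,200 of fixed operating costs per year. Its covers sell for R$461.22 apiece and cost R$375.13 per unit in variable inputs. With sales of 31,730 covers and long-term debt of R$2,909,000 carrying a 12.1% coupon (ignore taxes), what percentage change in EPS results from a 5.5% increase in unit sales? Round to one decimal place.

Total contribution margin = 31,730 × R$86.09 = R$2,731,635.70.
EBIT = R$2,731,635.70 − R$1,807,200 = R$924,435.70.
Interest = R$351,989.00, so EBIT − I = R$572,446.70.
Degree of combined leverage = contribution ÷ (EBIT − I) = R$2,731,635.70 ÷ R$572,446.70 = 4.7719.
EPS therefore changes by 4.7719 × (+5.5%) = +26.2%.

+26.2%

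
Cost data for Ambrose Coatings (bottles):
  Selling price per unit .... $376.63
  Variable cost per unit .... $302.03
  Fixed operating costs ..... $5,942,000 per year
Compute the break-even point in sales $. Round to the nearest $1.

$29,999,135

Contribution margin per unit = $376.63 − $302.03 = $74.60, a CM ratio of $74.60 ÷ $376.63 = 0.1981.
Break-even sales = FC ÷ CM ratio = $5,942,000 × $376.63 / $74.60 = $29,999,135.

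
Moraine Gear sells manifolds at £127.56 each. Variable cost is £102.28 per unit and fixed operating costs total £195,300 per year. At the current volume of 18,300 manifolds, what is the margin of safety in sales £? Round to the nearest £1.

Contribution margin per unit = £127.56 − £102.28 = £25.28. Break-even units = £195,300 ÷ £25.28 = 7,725.47; break-even revenue = 7,725.47 × £127.56 = £985,461.55.
Current sales = 18,300 × £127.56 = £2,334,348.00.
Margin of safety = £2,334,348.00 − £985,461.55 = £1,348,886.

£1,348,886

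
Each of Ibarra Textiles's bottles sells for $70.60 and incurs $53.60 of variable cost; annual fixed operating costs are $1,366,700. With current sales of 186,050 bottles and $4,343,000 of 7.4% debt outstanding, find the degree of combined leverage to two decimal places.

Total contribution margin = 186,050 × $17.00 = $3,162,850.00.
Subtracting fixed costs: EBIT = $3,162,850.00 − $1,366,700 = $1,796,150.00. Interest = $321,382.00, so EBIT − I = $1,474,768.00.
Degree of total leverage = total CM / (EBIT − interest) = $3,162,850.00 / $1,474,768.00 = 2.1446.

2.14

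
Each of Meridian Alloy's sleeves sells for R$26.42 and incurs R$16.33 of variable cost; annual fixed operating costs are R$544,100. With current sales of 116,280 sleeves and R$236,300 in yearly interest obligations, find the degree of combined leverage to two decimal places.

Total contribution margin = 116,280 × R$10.09 = R$1,173,265.20.
Operating income = contribution − fixed costs = R$1,173,265.20 − R$544,100 = R$629,165.20. Interest = R$236,300.00.
DOL = R$1,173,265.20 ÷ R$629,165.20 = 1.8648; DFL = R$629,165.20 ÷ R$392,865.20 = 1.6015.
DCL = DOL × DFL = 1.8648 × 1.6015 = 2.9865.

2.99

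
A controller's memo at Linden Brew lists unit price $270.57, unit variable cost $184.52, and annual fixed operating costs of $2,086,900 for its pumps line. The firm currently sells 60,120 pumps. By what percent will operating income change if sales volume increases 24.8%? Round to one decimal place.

Total contribution margin = 60,120 × $86.05 = $5,173,326.00.
Subtracting fixed costs: EBIT = $5,173,326.00 − $2,086,900 = $3,086,426.00.
DOL = contribution ÷ EBIT = $5,173,326.00 ÷ $3,086,426.00 = 1.6762.
Operating income changes by 1.6762 × +24.8% = +41.6%.

+41.6%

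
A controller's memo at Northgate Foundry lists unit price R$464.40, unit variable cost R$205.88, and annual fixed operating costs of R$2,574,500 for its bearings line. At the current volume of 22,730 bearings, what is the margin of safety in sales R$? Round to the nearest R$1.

R$5,931,033

Unit CM = price − variable cost = R$464.40 − R$205.88 = R$258.52. Break-even units = R$2,574,500 ÷ R$258.52 = 9,958.61; break-even revenue = 9,958.61 × R$464.40 = R$4,624,778.74.
Actual sales revenue = 22,730 × R$464.40 = R$10,555,812.00.
Margin of safety = R$10,555,812.00 − R$4,624,778.74 = R$5,931,033.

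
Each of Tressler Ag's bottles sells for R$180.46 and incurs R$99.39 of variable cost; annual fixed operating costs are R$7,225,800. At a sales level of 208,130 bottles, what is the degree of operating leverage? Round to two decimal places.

Contribution at this volume is 208,130 × R$81.07 = R$16,873,099.10.
EBIT = R$16,873,099.10 − R$7,225,800 = R$9,647,299.10.
So DOL = total CM / EBIT = R$16,873,099.10 / R$9,647,299.10 = 1.7490.

1.75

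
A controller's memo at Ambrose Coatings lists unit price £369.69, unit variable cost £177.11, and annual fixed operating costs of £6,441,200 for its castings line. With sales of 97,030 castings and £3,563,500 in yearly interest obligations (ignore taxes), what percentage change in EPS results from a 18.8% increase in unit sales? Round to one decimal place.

+40.5%

Total contribution margin = 97,030 × £192.58 = £18,686,037.40.
EBIT = £18,686,037.40 − £6,441,200 = £12,244,837.40.
After interest of £3,563,500.00, pre-tax earnings = £8,681,337.40.
DCL = total CM / (EBIT − I) = £18,686,037.40 / £8,681,337.40 = 2.1524.
EPS therefore changes by 2.1524 × (+18.8%) = +40.5%.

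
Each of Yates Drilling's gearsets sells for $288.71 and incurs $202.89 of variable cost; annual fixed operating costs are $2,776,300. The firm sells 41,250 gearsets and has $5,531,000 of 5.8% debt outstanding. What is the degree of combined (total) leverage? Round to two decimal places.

7.99

At 41,250 units, contribution = 41,250 × $85.82 = $3,540,075.00.
EBIT = $3,540,075.00 − $2,776,300 = $763,775.00. Interest = $320,798.00, so EBIT − I = $442,977.00.
DCL = contribution ÷ (EBIT − I) = $3,540,075.00 ÷ $442,977.00 = 7.9916.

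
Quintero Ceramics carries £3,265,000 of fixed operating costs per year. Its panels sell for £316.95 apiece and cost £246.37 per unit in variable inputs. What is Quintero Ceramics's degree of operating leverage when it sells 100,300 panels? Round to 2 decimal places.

Total contribution margin = 100,300 × £70.58 = £7,079,174.00.
EBIT = £7,079,174.00 − £3,265,000 = £3,814,174.00.
So DOL = total CM / EBIT = £7,079,174.00 / £3,814,174.00 = 1.8560.

1.86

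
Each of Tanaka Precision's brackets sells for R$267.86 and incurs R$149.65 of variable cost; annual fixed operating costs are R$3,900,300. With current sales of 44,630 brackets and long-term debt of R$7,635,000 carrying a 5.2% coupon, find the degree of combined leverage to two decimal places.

5.39

At 44,630 units, contribution = 44,630 × R$118.21 = R$5,275,712.30.
Operating income = contribution − fixed costs = R$5,275,712.30 − R$3,900,300 = R$1,375,412.30. Interest = R$397,020.00.
DOL = R$5,275,712.30 ÷ R$1,375,412.30 = 3.8357; DFL = R$1,375,412.30 ÷ R$978,392.30 = 1.4058.
DCL = DOL × DFL = 3.8357 × 1.4058 = 5.3922.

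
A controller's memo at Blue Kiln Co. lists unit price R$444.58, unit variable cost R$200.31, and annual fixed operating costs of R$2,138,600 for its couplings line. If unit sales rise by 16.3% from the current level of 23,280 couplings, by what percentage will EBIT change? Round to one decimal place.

+26.1%

Total contribution margin = 23,280 × R$244.27 = R$5,686,605.60.
Subtracting fixed costs: EBIT = R$5,686,605.60 − R$2,138,600 = R$3,548,005.60.
So DOL = total CM / EBIT = R$5,686,605.60 / R$3,548,005.60 = 1.6028.
So EBIT moves 1.6028 × (+16.3%) = +26.1%.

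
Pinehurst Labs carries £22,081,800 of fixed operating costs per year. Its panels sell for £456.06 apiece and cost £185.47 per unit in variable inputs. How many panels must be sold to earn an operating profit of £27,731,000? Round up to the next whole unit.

184,090 panels

Unit CM = price − variable cost = £456.06 − £185.47 = £270.59.
Units = (FC + target) / CM = (£22,081,800 + £27,731,000) / £270.59 = 184,089.58, so 184,090 panels.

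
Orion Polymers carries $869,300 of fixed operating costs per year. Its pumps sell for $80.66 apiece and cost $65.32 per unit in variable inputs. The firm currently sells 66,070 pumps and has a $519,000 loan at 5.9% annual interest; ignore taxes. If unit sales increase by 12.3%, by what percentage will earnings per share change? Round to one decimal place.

+109.7%

Total contribution margin = 66,070 × $15.34 = $1,013,513.80.
Subtracting fixed costs: EBIT = $1,013,513.80 − $869,300 = $144,213.80.
Interest = $30,621.00, so EBIT − I = $113,592.80.
Degree of combined leverage = contribution ÷ (EBIT − I) = $1,013,513.80 ÷ $113,592.80 = 8.9223.
EPS therefore changes by 8.9223 × (+12.3%) = +109.7%.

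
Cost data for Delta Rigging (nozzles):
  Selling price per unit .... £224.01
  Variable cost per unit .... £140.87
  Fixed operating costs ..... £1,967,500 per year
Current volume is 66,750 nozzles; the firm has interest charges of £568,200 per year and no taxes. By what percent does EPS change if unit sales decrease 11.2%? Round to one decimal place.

-20.6%

At 66,750 units, contribution = 66,750 × £83.14 = £5,549,595.00.
EBIT = £5,549,595.00 − £1,967,500 = £3,582,095.00.
After interest of £568,200.00, pre-tax earnings = £3,013,895.00.
Degree of combined leverage = contribution ÷ (EBIT − I) = £5,549,595.00 ÷ £3,013,895.00 = 1.8413.
EPS therefore changes by 1.8413 × (-11.2%) = -20.6%.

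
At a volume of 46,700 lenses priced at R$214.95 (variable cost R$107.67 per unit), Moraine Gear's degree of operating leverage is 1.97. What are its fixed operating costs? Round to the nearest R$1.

R$2,466,841

At 46,700 units, contribution = 46,700 × R$107.28 = R$5,009,976.00.
Since DOL = CM ÷ EBIT, EBIT = R$5,009,976.00 ÷ 1.97 = R$2,543,135.03.
Fixed costs = CM − EBIT = R$5,009,976.00 − R$2,543,135.03 = R$2,466,841.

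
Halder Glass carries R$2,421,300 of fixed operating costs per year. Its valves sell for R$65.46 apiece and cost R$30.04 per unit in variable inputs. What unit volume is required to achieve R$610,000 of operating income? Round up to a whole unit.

85,582 valves

Each unit contributes R$65.46 − R$30.04 = R$35.42.
Required volume = (fixed costs + target profit) ÷ CM = (R$2,421,300 + R$610,000) ÷ R$35.42 = 85,581.59, so 85,582 valves.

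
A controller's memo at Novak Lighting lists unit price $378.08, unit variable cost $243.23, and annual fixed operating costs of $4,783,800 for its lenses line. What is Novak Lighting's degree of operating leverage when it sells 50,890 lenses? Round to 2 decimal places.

Total contribution margin = 50,890 × $134.85 = $6,862,516.50.
Operating income = contribution − fixed costs = $6,862,516.50 − $4,783,800 = $2,078,716.50.
DOL = contribution ÷ EBIT = $6,862,516.50 ÷ $2,078,716.50 = 3.3013.

3.30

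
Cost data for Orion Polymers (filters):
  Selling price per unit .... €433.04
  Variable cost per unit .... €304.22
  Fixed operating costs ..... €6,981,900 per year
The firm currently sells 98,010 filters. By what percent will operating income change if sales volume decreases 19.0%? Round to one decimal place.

-42.5%

Total contribution margin = 98,010 × €128.82 = €12,625,648.20.
EBIT = €12,625,648.20 − €6,981,900 = €5,643,748.20.
Degree of operating leverage = €12,625,648.20 / €5,643,748.20 = 2.2371.
So EBIT moves 2.2371 × (-19.0%) = -42.5%.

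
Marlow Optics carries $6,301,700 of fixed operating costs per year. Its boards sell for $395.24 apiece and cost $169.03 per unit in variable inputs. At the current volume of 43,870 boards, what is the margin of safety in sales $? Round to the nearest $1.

$6,328,685

Contribution margin per unit = $395.24 − $169.03 = $226.21. Break-even units = $6,301,700 ÷ $226.21 = 27,857.74; break-even revenue = 27,857.74 × $395.24 = $11,010,494.27.
Current sales = 43,870 × $395.24 = $17,339,178.80.
Margin of safety = $17,339,178.80 − $11,010,494.27 = $6,328,685.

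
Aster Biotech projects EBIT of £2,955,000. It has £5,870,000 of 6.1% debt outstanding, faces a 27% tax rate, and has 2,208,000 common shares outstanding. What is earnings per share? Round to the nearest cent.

Interest = £358,070.00, so EBT = £2,955,000 − £358,070.00 = £2,596,930.00.
After tax at 27%: net income = £2,596,930.00 × 0.73 = £1,895,758.90.
Per share: £1,895,758.90 / 2,208,000 shares = £0.86.

£0.86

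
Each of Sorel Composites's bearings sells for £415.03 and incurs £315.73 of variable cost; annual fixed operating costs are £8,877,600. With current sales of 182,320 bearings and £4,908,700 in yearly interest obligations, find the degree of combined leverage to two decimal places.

Contribution at this volume is 182,320 × £99.30 = £18,104,376.00.
Operating income = contribution − fixed costs = £18,104,376.00 − £8,877,600 = £9,226,776.00. Interest = £4,908,700.00, so EBIT − I = £4,318,076.00.
DCL = contribution ÷ (EBIT − I) = £18,104,376.00 ÷ £4,318,076.00 = 4.1927.

4.19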